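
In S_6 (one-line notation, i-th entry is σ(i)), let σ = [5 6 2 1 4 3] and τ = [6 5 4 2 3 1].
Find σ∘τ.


σ∘τ: apply τ first, then σ
1 →τ 6 →σ 3
2 →τ 5 →σ 4
3 →τ 4 →σ 1
4 →τ 2 →σ 6
5 →τ 3 →σ 2
6 →τ 1 →σ 5

σ∘τ = [3 4 1 6 2 5]


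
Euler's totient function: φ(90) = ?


Factor n: 90 = 2 × 3^2 × 5
φ(n) = n · ∏(1 - 1/p) over distinct primes p | n
φ(90) = 90 · (1 - 1/2) · (1 - 1/3) · (1 - 1/5) = 24

φ(90) = 24


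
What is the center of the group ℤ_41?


Z(G) = {g ∈ G | gx = xg for all x ∈ G}
ℤ_41 is abelian, so Z(G) = G

Z(ℤ_41) = ℤ_41


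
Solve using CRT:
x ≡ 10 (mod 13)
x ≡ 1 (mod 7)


m₁ = 13, m₂ = 7, gcd = 1, so CRT applies. M = m₁·m₂ = 91
Let M₁ = M/m₁ = 7, M₂ = M/m₂ = 13
Find y₁ ≡ M₁⁻¹ (mod m₁): 7⁻¹ ≡ 2 (mod 13)
Find y₂ ≡ M₂⁻¹ (mod m₂): 13⁻¹ ≡ 6 (mod 7)
x = a₁·M₁·y₁ + a₂·M₂·y₂ = 10·7·2 + 1·13·6 = 218
Reduce mod 91: x ≡ 36
Check: 36 mod 13 = 10 ✓, 36 mod 7 = 1 ✓

x ≡ 36 (mod 91)


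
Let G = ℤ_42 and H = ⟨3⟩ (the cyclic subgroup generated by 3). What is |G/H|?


|⟨3⟩| = n / gcd(3, 42) = 42 / 3 = 14
H is normal (ℤ_42 is abelian).
|G/H| = |G| / |H| = 42 / 14 = 3

|G/H| = 3


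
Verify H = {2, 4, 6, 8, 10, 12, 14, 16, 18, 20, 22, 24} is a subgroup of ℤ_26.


Subgroup test for H = {2, 4, 6, 8, 10, 12, 14, 16, 18, 20, 22, 24} in (ℤ_26, +):
(1) 0 ∈ H? No
(2) Closure: for all a,b ∈ H, (a+b) mod 26 ∈ H? No  [counterexample: 2 + 24 = 0 ∉ H]
(3) Inverses: for all a ∈ H, -a mod 26 ∈ H? Yes

No, H is not a subgroup of ℤ_26


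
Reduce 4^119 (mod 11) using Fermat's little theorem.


Fermat's little theorem: if p is prime and gcd(a,p)=1, then a^(p-1) ≡ 1 (mod p)
p = 11 is prime, gcd(4,11) = 1
Reduce exponent: 119 mod 10 = 9
So 4^119 ≡ 4^9 (mod 11)
4^9 mod 11 = 3

4^119 ≡ 3 (mod 11)


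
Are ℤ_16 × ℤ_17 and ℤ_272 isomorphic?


Comparing ℤ_16 × ℤ_17 and ℤ_272:
gcd(16,17) = 1, so ℤ_16 × ℤ_17 ≅ ℤ_272 (CRT)

Yes, ℤ_16 × ℤ_17 ≅ ℤ_272


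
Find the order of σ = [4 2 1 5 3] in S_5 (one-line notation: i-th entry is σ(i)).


Cycle decomposition: (1 4 5 3)
Cycle lengths: 4
Order = lcm(4) = 4

ord(σ) = 4


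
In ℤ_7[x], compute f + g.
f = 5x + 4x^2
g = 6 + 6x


Add coefficients mod 7:
x^0: 0 + 6 = 6 (mod 7)
x^1: 5 + 6 = 4 (mod 7)
x^2: 4 + 0 = 4 (mod 7)
Result: 6 + 4x + 4x^2

f + g = 6 + 4x + 4x^2


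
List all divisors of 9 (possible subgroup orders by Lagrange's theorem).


Lagrange's theorem: |H| divides |G|
|G| = 9
Divisors of 9: 1, 3, 9

Possible subgroup orders: {1, 3, 9}


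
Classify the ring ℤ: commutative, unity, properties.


integers form a commutative ring with unity 1; no zero divisors
Commutative: Yes
Integral domain: Yes
Has unity: Yes

ℤ: Commutative=Yes, Unity=Yes


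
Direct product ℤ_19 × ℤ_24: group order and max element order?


|ℤ_19 × ℤ_24| = 19 × 24 = 456
Max element order = lcm(19,24) = 456
Cyclic? Yes (gcd=1)

|ℤ_19×ℤ_24| = 456, max element order = 456


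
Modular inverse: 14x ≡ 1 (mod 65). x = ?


Use the extended Euclidean algorithm to write 1 = 14·s + 65·t; then s mod 65 is the inverse.
Euclidean algorithm:
  14 = 0·65 + 14
  65 = 4·14 + 9
  14 = 1·9 + 5
  9 = 1·5 + 4
  5 = 1·4 + 1
  4 = 4·1 + 0
gcd(14,65) = 1
Back-substitution gives: 14·(14) + 65·(-3) = 1
So 14⁻¹ ≡ 14 ≡ 14 (mod 65)
Check: 14 × 14 = 196 ≡ 1 (mod 65) ✓

14⁻¹ ≡ 14 (mod 65)


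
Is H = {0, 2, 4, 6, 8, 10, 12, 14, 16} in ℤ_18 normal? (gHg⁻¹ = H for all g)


H = {0, 2, 4, 6, 8, 10, 12, 14, 16} in ℤ_18
ℤ_18 is abelian; every subgroup of an abelian group is normal

Yes, normal subgroup


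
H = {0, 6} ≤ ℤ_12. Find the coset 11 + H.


11 + H = {11 + h (mod 12) : h ∈ H}
11+0=11, 11+6=5
11 + H = {5, 11} = 5 + H

11 + H = {5, 11}


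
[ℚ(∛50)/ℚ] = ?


∛50 has minimal polynomial x³ - 50 (irreducible over ℚ since 50 is not a perfect cube)

[ℚ(∛50)/ℚ] = 3


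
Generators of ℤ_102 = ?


g generates ℤ_n iff gcd(g,n) = 1
Prime factors of 102: 2, 3, 17
Generators are g ∈ {1,...,101} not divisible by any of these primes.
Generators: {1, 5, 7, 11, 13, 19, 23, 25, 29, 31, 35, 37, 41, 43, 47, 49, 53, 55, 59, 61, 65, 67, 71, 73, 77, 79, 83, 89, 91, 95, 97, 101}
Number of generators = φ(102) = 32

Generators of ℤ_102 = {1, 5, 7, 11, 13, 19, 23, 25, 29, 31, 35, 37, 41, 43, 47, 49, 53, 55, 59, 61, 65, 67, 71, 73, 77, 79, 83, 89, 91, 95, 97, 101}


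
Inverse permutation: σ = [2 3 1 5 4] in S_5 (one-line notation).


To find σ⁻¹, swap domain and range:
σ(1) = 2 → σ⁻¹(2) = 1
σ(2) = 3 → σ⁻¹(3) = 2
σ(3) = 1 → σ⁻¹(1) = 3
σ(4) = 5 → σ⁻¹(5) = 4
σ(5) = 4 → σ⁻¹(4) = 5

σ⁻¹ = [3 1 2 5 4]


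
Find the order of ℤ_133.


ℤ_n has n elements.

|ℤ_133| = 133


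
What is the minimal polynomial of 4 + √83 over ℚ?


Let α = 4 + √83. Then α - 4 = √83, so (α - 4)² = 83, giving α² - 8α - 67 = 0. Degree 2 and α ∉ ℚ, so this is the minimal polynomial.

Minimal polynomial: x² - 8x - 67


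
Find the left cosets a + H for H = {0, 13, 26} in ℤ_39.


H = {0, 13, 26}, |H| = 3
Number of cosets = |G|/|H| = 39/3 = 13
0 + H = {0, 13, 26}
1 + H = {1, 14, 27}
2 + H = {2, 15, 28}
3 + H = {3, 16, 29}
4 + H = {4, 17, 30}
5 + H = {5, 18, 31}
6 + H = {6, 19, 32}
7 + H = {7, 20, 33}
8 + H = {8, 21, 34}
9 + H = {9, 22, 35}
10 + H = {10, 23, 36}
11 + H = {11, 24, 37}
12 + H = {12, 25, 38}

Cosets: 0+H={0,13,26}; 1+H={1,14,27}; 2+H={2,15,28}; 3+H={3,16,29}; 4+H={4,17,30}; 5+H={5,18,31}; 6+H={6,19,32}; 7+H={7,20,33}; 8+H={8,21,34}; 9+H={9,22,35}; 10+H={10,23,36}; 11+H={11,24,37}; 12+H={12,25,38}


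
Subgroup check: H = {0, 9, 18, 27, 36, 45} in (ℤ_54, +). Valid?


Subgroup test for H = {0, 9, 18, 27, 36, 45} in (ℤ_54, +):
(1) 0 ∈ H? Yes
(2) Closure: for all a,b ∈ H, (a+b) mod 54 ∈ H? Yes
(3) Inverses: for all a ∈ H, -a mod 54 ∈ H? Yes

Yes, H is a subgroup of ℤ_54


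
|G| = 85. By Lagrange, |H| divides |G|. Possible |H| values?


Lagrange's theorem: |H| divides |G|
|G| = 85
Divisors of 85: 1, 5, 17, 85

Possible subgroup orders: {1, 5, 17, 85}


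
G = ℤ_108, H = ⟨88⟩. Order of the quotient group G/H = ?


|⟨88⟩| = n / gcd(88, 108) = 108 / 4 = 27
H is normal (ℤ_108 is abelian).
|G/H| = |G| / |H| = 108 / 27 = 4

|G/H| = 4


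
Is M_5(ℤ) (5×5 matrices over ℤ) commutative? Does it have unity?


Matrix multiplication is non-commutative for n ≥ 2; the identity matrix I is the unity; singular matrices give zero divisors, so not an integral domain
Commutative: No
Integral domain: No
Has unity: Yes

M_5(ℤ) (5×5 matrices over ℤ): Commutative=No, Unity=Yes


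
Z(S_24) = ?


Z(G) = {g ∈ G | gx = xg for all x ∈ G}
S_n is non-abelian for n ≥ 3; Z(S_24) is trivial

Z(S_24) = {e}


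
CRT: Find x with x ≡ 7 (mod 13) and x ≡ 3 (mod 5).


m₁ = 13, m₂ = 5, gcd = 1, so CRT applies. M = m₁·m₂ = 65
Let M₁ = M/m₁ = 5, M₂ = M/m₂ = 13
Find y₁ ≡ M₁⁻¹ (mod m₁): 5⁻¹ ≡ 8 (mod 13)
Find y₂ ≡ M₂⁻¹ (mod m₂): 13⁻¹ ≡ 2 (mod 5)
x = a₁·M₁·y₁ + a₂·M₂·y₂ = 7·5·8 + 3·13·2 = 358
Reduce mod 65: x ≡ 33
Check: 33 mod 13 = 7 ✓, 33 mod 5 = 3 ✓

x ≡ 33 (mod 65)


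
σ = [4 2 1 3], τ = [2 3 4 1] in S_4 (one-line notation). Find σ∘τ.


σ∘τ: apply τ first, then σ
1 →τ 2 →σ 2
2 →τ 3 →σ 1
3 →τ 4 →σ 3
4 →τ 1 →σ 4

σ∘τ = [2 1 3 4]


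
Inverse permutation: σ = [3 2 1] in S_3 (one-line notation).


To find σ⁻¹, swap domain and range:
σ(1) = 3 → σ⁻¹(3) = 1
σ(2) = 2 → σ⁻¹(2) = 2
σ(3) = 1 → σ⁻¹(1) = 3

σ⁻¹ = [3 2 1]


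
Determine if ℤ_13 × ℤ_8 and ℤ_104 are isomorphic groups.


Comparing ℤ_13 × ℤ_8 and ℤ_104:
gcd(13,8) = 1, so ℤ_13 × ℤ_8 ≅ ℤ_104 (CRT)

Yes, ℤ_13 × ℤ_8 ≅ ℤ_104


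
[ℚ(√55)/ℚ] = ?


√55 has minimal polynomial x² - 55 (irreducible over ℚ since 55 is squarefree)

[ℚ(√55)/ℚ] = 2


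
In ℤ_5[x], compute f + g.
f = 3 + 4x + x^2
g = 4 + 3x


Add coefficients mod 5:
x^0: 3 + 4 = 2 (mod 5)
x^1: 4 + 3 = 2 (mod 5)
x^2: 1 + 0 = 1 (mod 5)
Result: 2 + 2x + x^2

f + g = 2 + 2x + x^2


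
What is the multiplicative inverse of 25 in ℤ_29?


Use the extended Euclidean algorithm to write 1 = 25·s + 29·t; then s mod 29 is the inverse.
Euclidean algorithm:
  25 = 0·29 + 25
  29 = 1·25 + 4
  25 = 6·4 + 1
  4 = 4·1 + 0
gcd(25,29) = 1
Back-substitution gives: 25·(7) + 29·(-6) = 1
So 25⁻¹ ≡ 7 ≡ 7 (mod 29)
Check: 25 × 7 = 175 ≡ 1 (mod 29) ✓

25⁻¹ ≡ 7 (mod 29)


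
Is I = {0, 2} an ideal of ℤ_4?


Check ideal conditions for I = {0, 2} in ℤ_4:
(1) I is an additive subgroup? Yes
(2) For r ∈ ℤ_4 and a ∈ I: r·a ∈ I? Yes

Yes, I is an ideal of ℤ_4


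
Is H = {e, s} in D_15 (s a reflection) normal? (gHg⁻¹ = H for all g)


H = {e, s} in D_15 (s a reflection)
r·s·r⁻¹ = sr⁻² ≠ s for n ≥ 3, so {e, s} is not closed under conjugation

No, not a normal subgroup


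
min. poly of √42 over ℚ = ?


√42 satisfies x² - 42 = 0, irreducible over ℚ since 42 is squarefree

Minimal polynomial: x² - 42


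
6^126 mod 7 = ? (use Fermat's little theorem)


Fermat's little theorem: if p is prime and gcd(a,p)=1, then a^(p-1) ≡ 1 (mod p)
p = 7 is prime, gcd(6,7) = 1
Reduce exponent: 126 mod 6 = 0
So 6^126 ≡ 6^0 (mod 7)
6^0 = 1

6^126 ≡ 1 (mod 7)


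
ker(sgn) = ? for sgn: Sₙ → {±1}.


Kernel = preimage of identity
ker(sgn) = even permutations = Aₙ

ker(sgn) = Aₙ


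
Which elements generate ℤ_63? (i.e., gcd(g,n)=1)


g generates ℤ_n iff gcd(g,n) = 1
Prime factors of 63: 3, 7
Generators are g ∈ {1,...,62} not divisible by any of these primes.
Generators: {1, 2, 4, 5, 8, 10, 11, 13, 16, 17, 19, 20, 22, 23, 25, 26, 29, 31, 32, 34, 37, 38, 40, 41, 43, 44, 46, 47, 50, 52, 53, 55, 58, 59, 61, 62}
Number of generators = φ(63) = 36

Generators of ℤ_63 = {1, 2, 4, 5, 8, 10, 11, 13, 16, 17, 19, 20, 22, 23, 25, 26, 29, 31, 32, 34, 37, 38, 40, 41, 43, 44, 46, 47, 50, 52, 53, 55, 58, 59, 61, 62}


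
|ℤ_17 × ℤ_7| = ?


|A × B| = |A| · |B|
|ℤ_17 × ℤ_7| = 17 × 7 = 119

|ℤ_17 × ℤ_7| = 119


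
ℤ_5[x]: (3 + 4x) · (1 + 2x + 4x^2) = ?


Expand and collect like terms; reduce coefficients mod 5:
x^0: 3·1 = 3 ≡ 3 (mod 5)
x^1: 3·2 + 4·1 = 10 ≡ 0 (mod 5)
x^2: 3·4 + 4·2 = 20 ≡ 0 (mod 5)
x^3: 4·4 = 16 ≡ 1 (mod 5)
Result: 3 + x^3

f · g = 3 + x^3


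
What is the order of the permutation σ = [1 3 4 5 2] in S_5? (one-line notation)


Cycle decomposition: (2 3 4 5)
Cycle lengths: 4
Order = lcm(4) = 4

ord(σ) = 4


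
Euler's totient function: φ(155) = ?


Factor n: 155 = 5 × 31
φ(n) = n · ∏(1 - 1/p) over distinct primes p | n
φ(155) = 155 · (1 - 1/5) · (1 - 1/31) = 120

φ(155) = 120


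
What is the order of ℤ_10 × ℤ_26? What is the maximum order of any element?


|ℤ_10 × ℤ_26| = 10 × 26 = 260
Max element order = lcm(10,26) = 130
Cyclic? No (gcd=2)

|ℤ_10×ℤ_26| = 260, max element order = 130


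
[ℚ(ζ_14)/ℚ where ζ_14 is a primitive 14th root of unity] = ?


[ℚ(ζ_n):ℚ] = deg Φ_n(x) = φ(n). Here φ(14) = 6

[ℚ(ζ_14)/ℚ where ζ_14 is a primitive 14th root of unity] = 6


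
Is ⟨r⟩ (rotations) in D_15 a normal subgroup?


H = ⟨r⟩ (rotations) in D_15
The rotation subgroup ⟨r⟩ has index 2 in D_15, so it is normal

Yes, normal subgroup


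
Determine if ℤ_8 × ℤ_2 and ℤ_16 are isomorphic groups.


Comparing ℤ_8 × ℤ_2 and ℤ_16:
gcd(8,2) = 2 ≠ 1. Max element order in ℤ_8×ℤ_2 is lcm(8,2) = 8 < 16, so it has no element of order 16

No, ℤ_8 × ℤ_2 ≇ ℤ_16


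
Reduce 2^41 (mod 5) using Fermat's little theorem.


Fermat's little theorem: if p is prime and gcd(a,p)=1, then a^(p-1) ≡ 1 (mod p)
p = 5 is prime, gcd(2,5) = 1
Reduce exponent: 41 mod 4 = 1
So 2^41 ≡ 2^1 (mod 5)
2^1 mod 5 = 2

2^41 ≡ 2 (mod 5)


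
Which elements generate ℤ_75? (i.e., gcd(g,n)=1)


g generates ℤ_n iff gcd(g,n) = 1
Prime factors of 75: 3, 5
Generators are g ∈ {1,...,74} not divisible by any of these primes.
Generators: {1, 2, 4, 7, 8, 11, 13, 14, 16, 17, 19, 22, 23, 26, 28, 29, 31, 32, 34, 37, 38, 41, 43, 44, 46, 47, 49, 52, 53, 56, 58, 59, 61, 62, 64, 67, 68, 71, 73, 74}
Number of generators = φ(75) = 40

Generators of ℤ_75 = {1, 2, 4, 7, 8, 11, 13, 14, 16, 17, 19, 22, 23, 26, 28, 29, 31, 32, 34, 37, 38, 41, 43, 44, 46, 47, 49, 52, 53, 56, 58, 59, 61, 62, 64, 67, 68, 71, 73, 74}


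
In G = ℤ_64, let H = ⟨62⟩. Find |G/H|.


|⟨62⟩| = n / gcd(62, 64) = 64 / 2 = 32
H is normal (ℤ_64 is abelian).
|G/H| = |G| / |H| = 64 / 32 = 2

|G/H| = 2


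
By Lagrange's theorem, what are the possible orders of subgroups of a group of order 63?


Lagrange's theorem: |H| divides |G|
|G| = 63
Divisors of 63: 1, 3, 7, 9, 21, 63

Possible subgroup orders: {1, 3, 7, 9, 21, 63}


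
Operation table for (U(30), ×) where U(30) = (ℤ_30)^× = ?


Elements: {1, 7, 11, 13, 17, 19, 23, 29}
Operation: multiplication mod 30
Entry (a, b) = (a × b) mod 30

Cayley table:
   |  1 |  7 | 11 | 13 | 17 | 19 | 23 | 29
 1 |  1 |  7 | 11 | 13 | 17 | 19 | 23 | 29
 7 |  7 | 19 | 17 |  1 | 29 | 13 | 11 | 23
11 | 11 | 17 |  1 | 23 |  7 | 29 | 13 | 19
13 | 13 |  1 | 23 | 19 | 11 |  7 | 29 | 17
17 | 17 | 29 |  7 | 11 | 19 | 23 |  1 | 13
19 | 19 | 13 | 29 |  7 | 23 |  1 | 17 | 11
23 | 23 | 11 | 13 | 29 |  1 | 17 | 19 |  7
29 | 29 | 23 | 19 | 17 | 13 | 11 |  7 |  1


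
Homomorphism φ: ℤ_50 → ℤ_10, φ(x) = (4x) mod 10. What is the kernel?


Kernel = preimage of identity
ker(φ) = {x ∈ ℤ_50 : 4x ≡ 0 (mod 10)}. Since 10 | 50, φ is well-defined. The kernel is the cyclic subgroup ⟨5⟩ of ℤ_50 (order 10), i.e. {0, 5, 10, 15, 20, 25, 30, 35, 40, 45}

ker(φ) = {0, 5, 10, 15, 20, 25, 30, 35, 40, 45}


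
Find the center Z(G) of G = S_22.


Z(G) = {g ∈ G | gx = xg for all x ∈ G}
S_n is non-abelian for n ≥ 3; Z(S_22) is trivial

Z(S_22) = {e}


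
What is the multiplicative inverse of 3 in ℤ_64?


Use the extended Euclidean algorithm to write 1 = 3·s + 64·t; then s mod 64 is the inverse.
Euclidean algorithm:
  3 = 0·64 + 3
  64 = 21·3 + 1
  3 = 3·1 + 0
gcd(3,64) = 1
Back-substitution gives: 3·(-21) + 64·(1) = 1
So 3⁻¹ ≡ -21 ≡ 43 (mod 64)
Check: 3 × 43 = 129 ≡ 1 (mod 64) ✓

3⁻¹ ≡ 43 (mod 64)


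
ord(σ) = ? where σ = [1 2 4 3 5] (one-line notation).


Cycle decomposition: (3 4)
Cycle lengths: 2
Order = lcm(2) = 2

ord(σ) = 2


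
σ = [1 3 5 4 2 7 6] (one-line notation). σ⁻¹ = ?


To find σ⁻¹, swap domain and range:
σ(1) = 1 → σ⁻¹(1) = 1
σ(2) = 3 → σ⁻¹(3) = 2
σ(3) = 5 → σ⁻¹(5) = 3
σ(4) = 4 → σ⁻¹(4) = 4
σ(5) = 2 → σ⁻¹(2) = 5
σ(6) = 7 → σ⁻¹(7) = 6
σ(7) = 6 → σ⁻¹(6) = 7

σ⁻¹ = [1 5 2 4 3 7 6]


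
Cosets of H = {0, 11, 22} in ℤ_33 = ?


H = {0, 11, 22}, |H| = 3
Number of cosets = |G|/|H| = 33/3 = 11
0 + H = {0, 11, 22}
1 + H = {1, 12, 23}
2 + H = {2, 13, 24}
3 + H = {3, 14, 25}
4 + H = {4, 15, 26}
5 + H = {5, 16, 27}
6 + H = {6, 17, 28}
7 + H = {7, 18, 29}
8 + H = {8, 19, 30}
9 + H = {9, 20, 31}
10 + H = {10, 21, 32}

Cosets: 0+H={0,11,22}; 1+H={1,12,23}; 2+H={2,13,24}; 3+H={3,14,25}; 4+H={4,15,26}; 5+H={5,16,27}; 6+H={6,17,28}; 7+H={7,18,29}; 8+H={8,19,30}; 9+H={9,20,31}; 10+H={10,21,32}


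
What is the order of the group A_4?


|A_n| = n!/2 (even permutations)
|A_4| = 4!/2 = 24/2 = 12

|A_4| = 12


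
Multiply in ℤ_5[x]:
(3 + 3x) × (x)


Expand and collect like terms; reduce coefficients mod 5:
x^0: 3·0 = 0 ≡ 0 (mod 5)
x^1: 3·1 + 3·0 = 3 ≡ 3 (mod 5)
x^2: 3·1 = 3 ≡ 3 (mod 5)
Result: 3x + 3x^2

f · g = 3x + 3x^2


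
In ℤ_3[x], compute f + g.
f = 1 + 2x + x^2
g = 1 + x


Add coefficients mod 3:
x^0: 1 + 1 = 2 (mod 3)
x^1: 2 + 1 = 0 (mod 3)
x^2: 1 + 0 = 1 (mod 3)
Result: 2 + x^2

f + g = 2 + x^2


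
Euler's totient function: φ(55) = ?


Factor n: 55 = 5 × 11
φ(n) = n · ∏(1 - 1/p) over distinct primes p | n
φ(55) = 55 · (1 - 1/5) · (1 - 1/11) = 40

φ(55) = 40


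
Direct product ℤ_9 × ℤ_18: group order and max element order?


|ℤ_9 × ℤ_18| = 9 × 18 = 162
Max element order = lcm(9,18) = 18
Cyclic? No (gcd=9)

|ℤ_9×ℤ_18| = 162, max element order = 18


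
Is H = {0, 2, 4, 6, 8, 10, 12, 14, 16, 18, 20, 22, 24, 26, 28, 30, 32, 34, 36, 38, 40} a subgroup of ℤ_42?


Subgroup test for H = {0, 2, 4, 6, 8, 10, 12, 14, 16, 18, 20, 22, 24, 26, 28, 30, 32, 34, 36, 38, 40} in (ℤ_42, +):
(1) 0 ∈ H? Yes
(2) Closure: for all a,b ∈ H, (a+b) mod 42 ∈ H? Yes
(3) Inverses: for all a ∈ H, -a mod 42 ∈ H? Yes

Yes, H is a subgroup of ℤ_42


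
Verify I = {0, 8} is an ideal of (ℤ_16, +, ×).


Check ideal conditions for I = {0, 8} in ℤ_16:
(1) I is an additive subgroup? Yes
(2) For r ∈ ℤ_16 and a ∈ I: r·a ∈ I? Yes

Yes, I is an ideal of ℤ_16


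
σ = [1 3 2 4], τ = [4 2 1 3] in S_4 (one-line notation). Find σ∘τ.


σ∘τ: apply τ first, then σ
1 →τ 4 →σ 4
2 →τ 2 →σ 3
3 →τ 1 →σ 1
4 →τ 3 →σ 2

σ∘τ = [4 3 1 2]


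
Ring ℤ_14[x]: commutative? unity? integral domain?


ℤ_14 has zero divisors (2·7 ≡ 0), and these lift to constant zero divisors in ℤ_14[x]; so not an integral domain
Commutative: Yes
Integral domain: No
Has unity: Yes

ℤ_14[x]: Commutative=Yes, Unity=Yes


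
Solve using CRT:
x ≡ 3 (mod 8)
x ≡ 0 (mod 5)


m₁ = 8, m₂ = 5, gcd = 1, so CRT applies. M = m₁·m₂ = 40
Let M₁ = M/m₁ = 5, M₂ = M/m₂ = 8
Find y₁ ≡ M₁⁻¹ (mod m₁): 5⁻¹ ≡ 5 (mod 8)
Find y₂ ≡ M₂⁻¹ (mod m₂): 8⁻¹ ≡ 2 (mod 5)
x = a₁·M₁·y₁ + a₂·M₂·y₂ = 3·5·5 + 0·8·2 = 75
Reduce mod 40: x ≡ 35
Check: 35 mod 8 = 3 ✓, 35 mod 5 = 0 ✓

x ≡ 35 (mod 40)


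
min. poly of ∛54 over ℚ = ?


∛54 satisfies x³ - 54 = 0, irreducible over ℚ (no rational root; 54 is not a perfect cube)

Minimal polynomial: x³ - 54


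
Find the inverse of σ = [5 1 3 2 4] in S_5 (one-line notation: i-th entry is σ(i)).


To find σ⁻¹, swap domain and range:
σ(1) = 5 → σ⁻¹(5) = 1
σ(2) = 1 → σ⁻¹(1) = 2
σ(3) = 3 → σ⁻¹(3) = 3
σ(4) = 2 → σ⁻¹(2) = 4
σ(5) = 4 → σ⁻¹(4) = 5

σ⁻¹ = [2 4 3 5 1]


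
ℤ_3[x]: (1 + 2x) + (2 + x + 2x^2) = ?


Add coefficients mod 3:
x^0: 1 + 2 = 0 (mod 3)
x^1: 2 + 1 = 0 (mod 3)
x^2: 0 + 2 = 2 (mod 3)
Result: 2x^2

f + g = 2x^2


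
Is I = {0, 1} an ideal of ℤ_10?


Check ideal conditions for I = {0, 1} in ℤ_10:
(1) I is an additive subgroup? No
(2) For r ∈ ℤ_10 and a ∈ I: r·a ∈ I? No  [counterexample: r=2, a=1, r·a mod 10 = 2 ∉ I]

No, I is not an ideal of ℤ_10


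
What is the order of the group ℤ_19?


ℤ_n has n elements.

|ℤ_19| = 19


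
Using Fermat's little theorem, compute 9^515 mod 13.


Fermat's little theorem: if p is prime and gcd(a,p)=1, then a^(p-1) ≡ 1 (mod p)
p = 13 is prime, gcd(9,13) = 1
Reduce exponent: 515 mod 12 = 11
So 9^515 ≡ 9^11 (mod 13)
9^11 mod 13 = 3

9^515 ≡ 3 (mod 13)


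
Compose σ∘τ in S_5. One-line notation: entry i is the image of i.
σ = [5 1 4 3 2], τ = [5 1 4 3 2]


σ∘τ: apply τ first, then σ
1 →τ 5 →σ 2
2 →τ 1 →σ 5
3 →τ 4 →σ 3
4 →τ 3 →σ 4
5 →τ 2 →σ 1

σ∘τ = [2 5 3 4 1]


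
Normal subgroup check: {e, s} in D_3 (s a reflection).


H = {e, s} in D_3 (s a reflection)
r·s·r⁻¹ = sr⁻² ≠ s for n ≥ 3, so {e, s} is not closed under conjugation

No, not a normal subgroup


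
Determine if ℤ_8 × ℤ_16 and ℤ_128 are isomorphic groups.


Comparing ℤ_8 × ℤ_16 and ℤ_128:
gcd(8,16) = 8 ≠ 1. Max element order in ℤ_8×ℤ_16 is lcm(8,16) = 16 < 128, so it has no element of order 128

No, ℤ_8 × ℤ_16 ≇ ℤ_128


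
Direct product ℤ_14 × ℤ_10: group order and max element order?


|ℤ_14 × ℤ_10| = 14 × 10 = 140
Max element order = lcm(14,10) = 70
Cyclic? No (gcd=2)

|ℤ_14×ℤ_10| = 140, max element order = 70


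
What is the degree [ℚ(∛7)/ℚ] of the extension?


∛7 has minimal polynomial x³ - 7 (irreducible over ℚ since 7 is not a perfect cube)

[ℚ(∛7)/ℚ] = 3


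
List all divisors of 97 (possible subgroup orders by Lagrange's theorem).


Lagrange's theorem: |H| divides |G|
|G| = 97
Divisors of 97: 1, 97

Possible subgroup orders: {1, 97}


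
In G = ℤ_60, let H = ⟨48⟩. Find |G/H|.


|⟨48⟩| = n / gcd(48, 60) = 60 / 12 = 5
H is normal (ℤ_60 is abelian).
|G/H| = |G| / |H| = 60 / 5 = 12

|G/H| = 12


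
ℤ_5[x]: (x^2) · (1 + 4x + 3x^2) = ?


Expand and collect like terms; reduce coefficients mod 5:
x^0: 0·1 = 0 ≡ 0 (mod 5)
x^1: 0·4 + 0·1 = 0 ≡ 0 (mod 5)
x^2: 0·3 + 0·4 + 1·1 = 1 ≡ 1 (mod 5)
x^3: 0·3 + 1·4 = 4 ≡ 4 (mod 5)
x^4: 1·3 = 3 ≡ 3 (mod 5)
Result: x^2 + 4x^3 + 3x^4

f · g = x^2 + 4x^3 + 3x^4


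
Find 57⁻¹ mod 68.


Use the extended Euclidean algorithm to write 1 = 57·s + 68·t; then s mod 68 is the inverse.
Euclidean algorithm:
  57 = 0·68 + 57
  68 = 1·57 + 11
  57 = 5·11 + 2
  11 = 5·2 + 1
  2 = 2·1 + 0
gcd(57,68) = 1
Back-substitution gives: 57·(-31) + 68·(26) = 1
So 57⁻¹ ≡ -31 ≡ 37 (mod 68)
Check: 57 × 37 = 2109 ≡ 1 (mod 68) ✓

57⁻¹ ≡ 37 (mod 68)


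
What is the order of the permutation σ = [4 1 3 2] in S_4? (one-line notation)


Cycle decomposition: (1 4 2)
Cycle lengths: 3
Order = lcm(3) = 3

ord(σ) = 3


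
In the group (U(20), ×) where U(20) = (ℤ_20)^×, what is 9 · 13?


Operation: multiplication mod 20
9 · 13 = (a × b) mod 20 with a = 9, b = 13

9 · 13 = 17


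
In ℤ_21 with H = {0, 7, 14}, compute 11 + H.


11 + H = {11 + h (mod 21) : h ∈ H}
11+0=11, 11+7=18, 11+14=4
11 + H = {4, 11, 18} = 4 + H

11 + H = {4, 11, 18}


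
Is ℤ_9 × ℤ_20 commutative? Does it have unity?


Direct product ring; commutative with unity (1,1); but (1,0)·(0,1) = (0,0) gives zero divisors, so not an integral domain
Commutative: Yes
Integral domain: No
Has unity: Yes

ℤ_9 × ℤ_20: Commutative=Yes, Unity=Yes


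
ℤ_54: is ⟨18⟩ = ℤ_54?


g generates ℤ_n iff gcd(g, n) = 1
gcd(18, 54) = 18
Since gcd = 18 ≠ 1, ⟨18⟩ has order 3 < 54, so 18 is not a generator.

No, 18 does not generate ℤ_54


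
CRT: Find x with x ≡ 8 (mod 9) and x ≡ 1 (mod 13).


m₁ = 9, m₂ = 13, gcd = 1, so CRT applies. M = m₁·m₂ = 117
Let M₁ = M/m₁ = 13, M₂ = M/m₂ = 9
Find y₁ ≡ M₁⁻¹ (mod m₁): 13⁻¹ ≡ 7 (mod 9)
Find y₂ ≡ M₂⁻¹ (mod m₂): 9⁻¹ ≡ 3 (mod 13)
x = a₁·M₁·y₁ + a₂·M₂·y₂ = 8·13·7 + 1·9·3 = 755
Reduce mod 117: x ≡ 53
Check: 53 mod 9 = 8 ✓, 53 mod 13 = 1 ✓

x ≡ 53 (mod 117)


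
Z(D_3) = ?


Z(G) = {g ∈ G | gx = xg for all x ∈ G}
For odd n, Z(D_n) = {e}: no nontrivial rotation commutes with all reflections

Z(D_3) = {e}


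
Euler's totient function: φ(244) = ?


Factor n: 244 = 2^2 × 61
φ(n) = n · ∏(1 - 1/p) over distinct primes p | n
φ(244) = 244 · (1 - 1/2) · (1 - 1/61) = 120

φ(244) = 120


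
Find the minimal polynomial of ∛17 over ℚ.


∛17 satisfies x³ - 17 = 0, irreducible over ℚ (no rational root; 17 is not a perfect cube)

Minimal polynomial: x³ - 17


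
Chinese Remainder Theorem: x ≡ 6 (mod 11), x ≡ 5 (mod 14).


m₁ = 11, m₂ = 14, gcd = 1, so CRT applies. M = m₁·m₂ = 154
Let M₁ = M/m₁ = 14, M₂ = M/m₂ = 11
Find y₁ ≡ M₁⁻¹ (mod m₁): 14⁻¹ ≡ 4 (mod 11)
Find y₂ ≡ M₂⁻¹ (mod m₂): 11⁻¹ ≡ 9 (mod 14)
x = a₁·M₁·y₁ + a₂·M₂·y₂ = 6·14·4 + 5·11·9 = 831
Reduce mod 154: x ≡ 61
Check: 61 mod 11 = 6 ✓, 61 mod 14 = 5 ✓

x ≡ 61 (mod 154)


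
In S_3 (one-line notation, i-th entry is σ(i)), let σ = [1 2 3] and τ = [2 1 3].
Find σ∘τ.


σ∘τ: apply τ first, then σ
1 →τ 2 →σ 2
2 →τ 1 →σ 1
3 →τ 3 →σ 3

σ∘τ = [2 1 3]


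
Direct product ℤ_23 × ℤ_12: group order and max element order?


|ℤ_23 × ℤ_12| = 23 × 12 = 276
Max element order = lcm(23,12) = 276
Cyclic? Yes (gcd=1)

|ℤ_23×ℤ_12| = 276, max element order = 276


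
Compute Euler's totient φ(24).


φ(n) = count of k ∈ {1,...,n} with gcd(k,n)=1
Coprimes to 24: {1, 5, 7, 11, 13, 17, 19, 23}
Count: 8

φ(24) = 8


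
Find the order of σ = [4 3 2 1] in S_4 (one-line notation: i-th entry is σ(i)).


Cycle decomposition: (1 4) (2 3)
Cycle lengths: 2, 2
Order = lcm(2, 2) = 2

ord(σ) = 2


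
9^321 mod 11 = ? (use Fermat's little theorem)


Fermat's little theorem: if p is prime and gcd(a,p)=1, then a^(p-1) ≡ 1 (mod p)
p = 11 is prime, gcd(9,11) = 1
Reduce exponent: 321 mod 10 = 1
So 9^321 ≡ 9^1 (mod 11)
9^1 mod 11 = 9

9^321 ≡ 9 (mod 11)


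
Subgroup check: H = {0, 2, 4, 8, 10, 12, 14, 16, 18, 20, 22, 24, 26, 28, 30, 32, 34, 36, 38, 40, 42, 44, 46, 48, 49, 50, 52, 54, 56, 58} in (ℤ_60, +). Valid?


Subgroup test for H = {0, 2, 4, 8, 10, 12, 14, 16, 18, 20, 22, 24, 26, 28, 30, 32, 34, 36, 38, 40, 42, 44, 46, 48, 49, 50, 52, 54, 56, 58} in (ℤ_60, +):
(1) 0 ∈ H? Yes
(2) Closure: for all a,b ∈ H, (a+b) mod 60 ∈ H? No  [counterexample: 2 + 4 = 6 ∉ H]
(3) Inverses: for all a ∈ H, -a mod 60 ∈ H? No

No, H is not a subgroup of ℤ_60


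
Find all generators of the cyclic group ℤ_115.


g generates ℤ_n iff gcd(g,n) = 1
Prime factors of 115: 5, 23
Generators are g ∈ {1,...,114} not divisible by any of these primes.
Generators: {1, 2, 3, 4, 6, 7, 8, 9, 11, 12, 13, 14, 16, 17, 18, 19, 21, 22, 24, 26, 27, 28, 29, 31, 32, 33, 34, 36, 37, 38, 39, 41, 42, 43, 44, 47, 48, 49, 51, 52, 53, 54, 56, 57, 58, 59, 61, 62, 63, 64, 66, 67, 68, 71, 72, 73, 74, 76, 77, 78, 79, 81, 82, 83, 84, 86, 87, 88, 89, 91, 93, 94, 96, 97, 98, 99, 101, 102, 103, 104, 106, 107, 108, 109, 111, 112, 113, 114}
Number of generators = φ(115) = 88

Generators of ℤ_115 = {1, 2, 3, 4, 6, 7, 8, 9, 11, 12, 13, 14, 16, 17, 18, 19, 21, 22, 24, 26, 27, 28, 29, 31, 32, 33, 34, 36, 37, 38, 39, 41, 42, 43, 44, 47, 48, 49, 51, 52, 53, 54, 56, 57, 58, 59, 61, 62, 63, 64, 66, 67, 68, 71, 72, 73, 74, 76, 77, 78, 79, 81, 82, 83, 84, 86, 87, 88, 89, 91, 93, 94, 96, 97, 98, 99, 101, 102, 103, 104, 106, 107, 108, 109, 111, 112, 113, 114}


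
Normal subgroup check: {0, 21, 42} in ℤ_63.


H = {0, 21, 42} in ℤ_63
ℤ_63 is abelian; every subgroup of an abelian group is normal

Yes, normal subgroup


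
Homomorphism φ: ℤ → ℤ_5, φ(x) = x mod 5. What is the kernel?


Kernel = preimage of identity
ker(φ) = {x ∈ ℤ : x ≡ 0 (mod 5)} = 5ℤ = {0, ±5, ±10, ...}

ker(φ) = 5ℤ


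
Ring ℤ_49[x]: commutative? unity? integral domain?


ℤ_49 has zero divisors (7·7 ≡ 0), and these lift to constant zero divisors in ℤ_49[x]; so not an integral domain
Commutative: Yes
Integral domain: No
Has unity: Yes

ℤ_49[x]: Commutative=Yes, Unity=Yes


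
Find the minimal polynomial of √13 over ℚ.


√13 satisfies x² - 13 = 0, irreducible over ℚ since 13 is squarefree

Minimal polynomial: x² - 13


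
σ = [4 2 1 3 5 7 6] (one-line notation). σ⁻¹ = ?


To find σ⁻¹, swap domain and range:
σ(1) = 4 → σ⁻¹(4) = 1
σ(2) = 2 → σ⁻¹(2) = 2
σ(3) = 1 → σ⁻¹(1) = 3
σ(4) = 3 → σ⁻¹(3) = 4
σ(5) = 5 → σ⁻¹(5) = 5
σ(6) = 7 → σ⁻¹(7) = 6
σ(7) = 6 → σ⁻¹(6) = 7

σ⁻¹ = [3 2 4 1 5 7 6]


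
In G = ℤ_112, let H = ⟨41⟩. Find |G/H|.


|⟨41⟩| = n / gcd(41, 112) = 112 / 1 = 112
H is normal (ℤ_112 is abelian).
|G/H| = |G| / |H| = 112 / 112 = 1

|G/H| = 1


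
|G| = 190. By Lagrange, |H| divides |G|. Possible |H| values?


Lagrange's theorem: |H| divides |G|
|G| = 190
Divisors of 190: 1, 2, 5, 10, 19, 38, 95, 190

Possible subgroup orders: {1, 2, 5, 10, 19, 38, 95, 190}


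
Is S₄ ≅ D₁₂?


Comparing S₄ and D₁₂:
S₄ has trivial center; D₁₂ has center {e, r⁶}

No, S₄ ≇ D₁₂


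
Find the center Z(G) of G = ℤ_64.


Z(G) = {g ∈ G | gx = xg for all x ∈ G}
ℤ_64 is abelian, so Z(G) = G

Z(ℤ_64) = ℤ_64


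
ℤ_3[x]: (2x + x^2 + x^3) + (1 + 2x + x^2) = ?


Add coefficients mod 3:
x^0: 0 + 1 = 1 (mod 3)
x^1: 2 + 2 = 1 (mod 3)
x^2: 1 + 1 = 2 (mod 3)
x^3: 1 + 0 = 1 (mod 3)
Result: 1 + x + 2x^2 + x^3

f + g = 1 + x + 2x^2 + x^3


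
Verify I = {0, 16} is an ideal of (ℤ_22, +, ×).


Check ideal conditions for I = {0, 16} in ℤ_22:
(1) I is an additive subgroup? No
(2) For r ∈ ℤ_22 and a ∈ I: r·a ∈ I? No  [counterexample: r=2, a=16, r·a mod 22 = 10 ∉ I]

No, I is not an ideal of ℤ_22


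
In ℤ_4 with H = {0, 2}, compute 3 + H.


3 + H = {3 + h (mod 4) : h ∈ H}
3+0=3, 3+2=1
3 + H = {1, 3} = 1 + H

3 + H = {1, 3}


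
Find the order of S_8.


|S_n| = n! (number of permutations of n symbols)
|S_8| = 8! = 40320

|S_8| = 40320


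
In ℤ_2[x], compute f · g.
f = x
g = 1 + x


Expand and collect like terms; reduce coefficients mod 2:
x^0: 0·1 = 0 ≡ 0 (mod 2)
x^1: 0·1 + 1·1 = 1 ≡ 1 (mod 2)
x^2: 1·1 = 1 ≡ 1 (mod 2)
Result: x + x^2

f · g = x + x^2


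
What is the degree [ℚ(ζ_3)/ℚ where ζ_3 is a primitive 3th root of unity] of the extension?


[ℚ(ζ_n):ℚ] = deg Φ_n(x) = φ(n). Here φ(3) = 2

[ℚ(ζ_3)/ℚ where ζ_3 is a primitive 3th root of unity] = 2


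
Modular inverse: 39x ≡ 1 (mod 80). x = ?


Use the extended Euclidean algorithm to write 1 = 39·s + 80·t; then s mod 80 is the inverse.
Euclidean algorithm:
  39 = 0·80 + 39
  80 = 2·39 + 2
  39 = 19·2 + 1
  2 = 2·1 + 0
gcd(39,80) = 1
Back-substitution gives: 39·(39) + 80·(-19) = 1
So 39⁻¹ ≡ 39 ≡ 39 (mod 80)
Check: 39 × 39 = 1521 ≡ 1 (mod 80) ✓

39⁻¹ ≡ 39 (mod 80)


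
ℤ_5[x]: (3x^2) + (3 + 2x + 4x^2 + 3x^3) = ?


Add coefficients mod 5:
x^0: 0 + 3 = 3 (mod 5)
x^1: 0 + 2 = 2 (mod 5)
x^2: 3 + 4 = 2 (mod 5)
x^3: 0 + 3 = 3 (mod 5)
Result: 3 + 2x + 2x^2 + 3x^3

f + g = 3 + 2x + 2x^2 + 3x^3


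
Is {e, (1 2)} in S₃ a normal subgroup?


H = {e, (1 2)} in S₃
(1 3)(1 2)(1 3)⁻¹ = (2 3) ∉ {e, (1 2)}, so it is not normal

No, not a normal subgroup


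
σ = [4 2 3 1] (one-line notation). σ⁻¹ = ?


To find σ⁻¹, swap domain and range:
σ(1) = 4 → σ⁻¹(4) = 1
σ(2) = 2 → σ⁻¹(2) = 2
σ(3) = 3 → σ⁻¹(3) = 3
σ(4) = 1 → σ⁻¹(1) = 4

σ⁻¹ = [4 2 3 1]


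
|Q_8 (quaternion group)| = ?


Q_8 = {±1, ±i, ±j, ±k}
|Q_8| = 8

|Q_8 (quaternion group)| = 8


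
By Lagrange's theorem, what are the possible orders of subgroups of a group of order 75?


Lagrange's theorem: |H| divides |G|
|G| = 75
Divisors of 75: 1, 3, 5, 15, 25, 75

Possible subgroup orders: {1, 3, 5, 15, 25, 75}


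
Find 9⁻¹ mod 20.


Use the extended Euclidean algorithm to write 1 = 9·s + 20·t; then s mod 20 is the inverse.
Euclidean algorithm:
  9 = 0·20 + 9
  20 = 2·9 + 2
  9 = 4·2 + 1
  2 = 2·1 + 0
gcd(9,20) = 1
Back-substitution gives: 9·(9) + 20·(-4) = 1
So 9⁻¹ ≡ 9 ≡ 9 (mod 20)
Check: 9 × 9 = 81 ≡ 1 (mod 20) ✓

9⁻¹ ≡ 9 (mod 20)


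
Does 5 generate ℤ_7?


g generates ℤ_n iff gcd(g, n) = 1
gcd(5, 7) = 1
Since gcd = 1, 5 is a generator.

Yes, 5 generates ℤ_7


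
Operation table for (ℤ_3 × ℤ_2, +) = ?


Elements: {(0,0), (0,1), (1,0), (1,1), (2,0), (2,1)}
Operation: componentwise addition mod (3, 2)
Entry (a, b) = ((a₁+b₁) mod 3, (a₂+b₂) mod 2)

Cayley table:
      | (0,0) | (0,1) | (1,0) | (1,1) | (2,0) | (2,1)
(0,0) | (0,0) | (0,1) | (1,0) | (1,1) | (2,0) | (2,1)
(0,1) | (0,1) | (0,0) | (1,1) | (1,0) | (2,1) | (2,0)
(1,0) | (1,0) | (1,1) | (2,0) | (2,1) | (0,0) | (0,1)
(1,1) | (1,1) | (1,0) | (2,1) | (2,0) | (0,1) | (0,0)
(2,0) | (2,0) | (2,1) | (0,0) | (0,1) | (1,0) | (1,1)
(2,1) | (2,1) | (2,0) | (0,1) | (0,0) | (1,1) | (1,0)


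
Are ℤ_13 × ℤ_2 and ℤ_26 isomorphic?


Comparing ℤ_13 × ℤ_2 and ℤ_26:
gcd(13,2) = 1, so ℤ_13 × ℤ_2 ≅ ℤ_26 (CRT)

Yes, ℤ_13 × ℤ_2 ≅ ℤ_26


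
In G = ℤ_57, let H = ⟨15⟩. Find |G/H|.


|⟨15⟩| = n / gcd(15, 57) = 57 / 3 = 19
H is normal (ℤ_57 is abelian).
|G/H| = |G| / |H| = 57 / 19 = 3

|G/H| = 3


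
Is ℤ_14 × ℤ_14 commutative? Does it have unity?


Direct product ring; commutative with unity (1,1); but (1,0)·(0,1) = (0,0) gives zero divisors, so not an integral domain
Commutative: Yes
Integral domain: No
Has unity: Yes

ℤ_14 × ℤ_14: Commutative=Yes, Unity=Yes


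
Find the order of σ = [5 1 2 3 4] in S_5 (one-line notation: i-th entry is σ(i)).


Cycle decomposition: (1 5 4 3 2)
Cycle lengths: 5
Order = lcm(5) = 5

ord(σ) = 5


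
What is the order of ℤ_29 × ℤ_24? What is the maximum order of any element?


|ℤ_29 × ℤ_24| = 29 × 24 = 696
Max element order = lcm(29,24) = 696
Cyclic? Yes (gcd=1)

|ℤ_29×ℤ_24| = 696, max element order = 696


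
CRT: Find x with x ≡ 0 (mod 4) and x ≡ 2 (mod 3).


m₁ = 4, m₂ = 3, gcd = 1, so CRT applies. M = m₁·m₂ = 12
Let M₁ = M/m₁ = 3, M₂ = M/m₂ = 4
Find y₁ ≡ M₁⁻¹ (mod m₁): 3⁻¹ ≡ 3 (mod 4)
Find y₂ ≡ M₂⁻¹ (mod m₂): 4⁻¹ ≡ 1 (mod 3)
x = a₁·M₁·y₁ + a₂·M₂·y₂ = 0·3·3 + 2·4·1 = 8
Reduce mod 12: x ≡ 8
Check: 8 mod 4 = 0 ✓, 8 mod 3 = 2 ✓

x ≡ 8 (mod 12)


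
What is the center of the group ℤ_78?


Z(G) = {g ∈ G | gx = xg for all x ∈ G}
ℤ_78 is abelian, so Z(G) = G

Z(ℤ_78) = ℤ_78


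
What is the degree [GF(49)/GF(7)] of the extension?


GF(49) = GF(7^2), so the extension degree is 2

[GF(49)/GF(7)] = 2


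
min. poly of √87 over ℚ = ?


√87 satisfies x² - 87 = 0, irreducible over ℚ since 87 is squarefree

Minimal polynomial: x² - 87


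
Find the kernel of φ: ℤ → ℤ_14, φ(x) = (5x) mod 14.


Kernel = preimage of identity
ker(φ) = {x ∈ ℤ : 5x ≡ 0 (mod 14)}. gcd(5,14) = 1, so 5x ≡ 0 (mod 14) ⟺ x ≡ 0 (mod 14/1 = 14). Hence ker(φ) = 14ℤ

ker(φ) = 14ℤ


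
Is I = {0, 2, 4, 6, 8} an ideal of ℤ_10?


Check ideal conditions for I = {0, 2, 4, 6, 8} in ℤ_10:
(1) I is an additive subgroup? Yes
(2) For r ∈ ℤ_10 and a ∈ I: r·a ∈ I? Yes

Yes, I is an ideal of ℤ_10


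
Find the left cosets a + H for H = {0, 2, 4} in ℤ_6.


H = {0, 2, 4}, |H| = 3
Number of cosets = |G|/|H| = 6/3 = 2
0 + H = {0, 2, 4}
1 + H = {1, 3, 5}

Cosets: 0+H={0,2,4}; 1+H={1,3,5}


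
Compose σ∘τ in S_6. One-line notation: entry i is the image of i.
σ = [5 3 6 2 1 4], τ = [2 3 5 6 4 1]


σ∘τ: apply τ first, then σ
1 →τ 2 →σ 3
2 →τ 3 →σ 6
3 →τ 5 →σ 1
4 →τ 6 →σ 4
5 →τ 4 →σ 2
6 →τ 1 →σ 5

σ∘τ = [3 6 1 4 2 5]


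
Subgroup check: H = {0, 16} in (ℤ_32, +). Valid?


Subgroup test for H = {0, 16} in (ℤ_32, +):
(1) 0 ∈ H? Yes
(2) Closure: for all a,b ∈ H, (a+b) mod 32 ∈ H? Yes
(3) Inverses: for all a ∈ H, -a mod 32 ∈ H? Yes

Yes, H is a subgroup of ℤ_32


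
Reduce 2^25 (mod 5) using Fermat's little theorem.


Fermat's little theorem: if p is prime and gcd(a,p)=1, then a^(p-1) ≡ 1 (mod p)
p = 5 is prime, gcd(2,5) = 1
Reduce exponent: 25 mod 4 = 1
So 2^25 ≡ 2^1 (mod 5)
2^1 mod 5 = 2

2^25 ≡ 2 (mod 5)


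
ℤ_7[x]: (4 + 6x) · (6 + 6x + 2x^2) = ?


Expand and collect like terms; reduce coefficients mod 7:
x^0: 4·6 = 24 ≡ 3 (mod 7)
x^1: 4·6 + 6·6 = 60 ≡ 4 (mod 7)
x^2: 4·2 + 6·6 = 44 ≡ 2 (mod 7)
x^3: 6·2 = 12 ≡ 5 (mod 7)
Result: 3 + 4x + 2x^2 + 5x^3

f · g = 3 + 4x + 2x^2 + 5x^3


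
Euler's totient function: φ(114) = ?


Factor n: 114 = 2 × 3 × 19
φ(n) = n · ∏(1 - 1/p) over distinct primes p | n
φ(114) = 114 · (1 - 1/2) · (1 - 1/3) · (1 - 1/19) = 36

φ(114) = 36


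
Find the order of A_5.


|A_n| = n!/2 (even permutations)
|A_5| = 5!/2 = 120/2 = 60

|A_5| = 60


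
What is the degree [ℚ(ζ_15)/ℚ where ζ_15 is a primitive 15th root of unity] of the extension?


[ℚ(ζ_n):ℚ] = deg Φ_n(x) = φ(n). Here φ(15) = 8

[ℚ(ζ_15)/ℚ where ζ_15 is a primitive 15th root of unity] = 8


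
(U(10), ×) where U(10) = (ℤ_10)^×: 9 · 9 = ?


Operation: multiplication mod 10
9 · 9 = (a × b) mod 10 with a = 9, b = 9

9 · 9 = 1


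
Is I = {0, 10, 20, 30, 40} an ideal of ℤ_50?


Check ideal conditions for I = {0, 10, 20, 30, 40} in ℤ_50:
(1) I is an additive subgroup? Yes
(2) For r ∈ ℤ_50 and a ∈ I: r·a ∈ I? Yes

Yes, I is an ideal of ℤ_50


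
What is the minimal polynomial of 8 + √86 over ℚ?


Let α = 8 + √86. Then α - 8 = √86, so (α - 8)² = 86, giving α² - 16α - 22 = 0. Degree 2 and α ∉ ℚ, so this is the minimal polynomial.

Minimal polynomial: x² - 16x - 22


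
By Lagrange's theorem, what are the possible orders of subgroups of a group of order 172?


Lagrange's theorem: |H| divides |G|
|G| = 172
Divisors of 172: 1, 2, 4, 43, 86, 172

Possible subgroup orders: {1, 2, 4, 43, 86, 172}


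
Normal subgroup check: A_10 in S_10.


H = A_10 in S_10
A_10 has index 2 in S_10, and every subgroup of index 2 is normal

Yes, normal subgroup


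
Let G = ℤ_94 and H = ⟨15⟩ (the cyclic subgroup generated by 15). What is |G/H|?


|⟨15⟩| = n / gcd(15, 94) = 94 / 1 = 94
H is normal (ℤ_94 is abelian).
|G/H| = |G| / |H| = 94 / 94 = 1

|G/H| = 1


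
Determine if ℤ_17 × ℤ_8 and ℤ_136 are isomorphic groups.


Comparing ℤ_17 × ℤ_8 and ℤ_136:
gcd(17,8) = 1, so ℤ_17 × ℤ_8 ≅ ℤ_136 (CRT)

Yes, ℤ_17 × ℤ_8 ≅ ℤ_136


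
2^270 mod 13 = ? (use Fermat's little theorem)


Fermat's little theorem: if p is prime and gcd(a,p)=1, then a^(p-1) ≡ 1 (mod p)
p = 13 is prime, gcd(2,13) = 1
Reduce exponent: 270 mod 12 = 6
So 2^270 ≡ 2^6 (mod 13)
2^6 mod 13 = 12

2^270 ≡ 12 (mod 13)


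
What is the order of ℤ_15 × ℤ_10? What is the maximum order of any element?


|ℤ_15 × ℤ_10| = 15 × 10 = 150
Max element order = lcm(15,10) = 30
Cyclic? No (gcd=5)

|ℤ_15×ℤ_10| = 150, max element order = 30


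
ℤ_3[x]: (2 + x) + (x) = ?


Add coefficients mod 3:
x^0: 2 + 0 = 2 (mod 3)
x^1: 1 + 1 = 2 (mod 3)
Result: 2 + 2x

f + g = 2 + 2x


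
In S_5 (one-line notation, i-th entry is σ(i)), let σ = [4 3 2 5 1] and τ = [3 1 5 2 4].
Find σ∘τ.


σ∘τ: apply τ first, then σ
1 →τ 3 →σ 2
2 →τ 1 →σ 4
3 →τ 5 →σ 1
4 →τ 2 →σ 3
5 →τ 4 →σ 5

σ∘τ = [2 4 1 3 5]


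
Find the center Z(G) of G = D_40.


Z(G) = {g ∈ G | gx = xg for all x ∈ G}
For even n, Z(D_n) = {e, r^(n/2)}: the 180° rotation r^20 commutes with every reflection and rotation

Z(D_40) = {e, r^20}


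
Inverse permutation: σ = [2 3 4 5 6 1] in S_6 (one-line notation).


To find σ⁻¹, swap domain and range:
σ(1) = 2 → σ⁻¹(2) = 1
σ(2) = 3 → σ⁻¹(3) = 2
σ(3) = 4 → σ⁻¹(4) = 3
σ(4) = 5 → σ⁻¹(5) = 4
σ(5) = 6 → σ⁻¹(6) = 5
σ(6) = 1 → σ⁻¹(1) = 6

σ⁻¹ = [6 1 2 3 4 5]


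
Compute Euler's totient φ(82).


Factor n: 82 = 2 × 41
φ(n) = n · ∏(1 - 1/p) over distinct primes p | n
φ(82) = 82 · (1 - 1/2) · (1 - 1/41) = 40

φ(82) = 40


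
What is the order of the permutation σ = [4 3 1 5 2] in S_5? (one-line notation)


Cycle decomposition: (1 4 5 2 3)
Cycle lengths: 5
Order = lcm(5) = 5

ord(σ) = 5


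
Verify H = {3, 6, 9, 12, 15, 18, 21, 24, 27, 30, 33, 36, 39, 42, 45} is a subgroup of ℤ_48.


Subgroup test for H = {3, 6, 9, 12, 15, 18, 21, 24, 27, 30, 33, 36, 39, 42, 45} in (ℤ_48, +):
(1) 0 ∈ H? No
(2) Closure: for all a,b ∈ H, (a+b) mod 48 ∈ H? No  [counterexample: 3 + 45 = 0 ∉ H]
(3) Inverses: for all a ∈ H, -a mod 48 ∈ H? Yes

No, H is not a subgroup of ℤ_48
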